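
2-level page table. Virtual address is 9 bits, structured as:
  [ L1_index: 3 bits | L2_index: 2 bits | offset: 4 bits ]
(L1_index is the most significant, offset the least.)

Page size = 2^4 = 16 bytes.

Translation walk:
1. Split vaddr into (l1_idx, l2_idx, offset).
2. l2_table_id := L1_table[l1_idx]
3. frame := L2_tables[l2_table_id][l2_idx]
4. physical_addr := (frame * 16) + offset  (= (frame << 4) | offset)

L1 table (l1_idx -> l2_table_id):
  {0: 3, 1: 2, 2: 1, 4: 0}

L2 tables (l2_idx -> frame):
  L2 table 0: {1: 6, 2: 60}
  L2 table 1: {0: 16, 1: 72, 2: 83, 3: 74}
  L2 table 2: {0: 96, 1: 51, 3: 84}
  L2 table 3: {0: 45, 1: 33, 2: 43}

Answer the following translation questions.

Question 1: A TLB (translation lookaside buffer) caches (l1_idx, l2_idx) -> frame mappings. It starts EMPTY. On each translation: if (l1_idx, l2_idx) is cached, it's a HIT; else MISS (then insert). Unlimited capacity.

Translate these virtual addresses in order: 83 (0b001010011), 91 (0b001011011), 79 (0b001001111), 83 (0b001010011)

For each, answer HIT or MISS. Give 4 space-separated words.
Answer: MISS HIT MISS HIT

Derivation:
vaddr=83: (1,1) not in TLB -> MISS, insert
vaddr=91: (1,1) in TLB -> HIT
vaddr=79: (1,0) not in TLB -> MISS, insert
vaddr=83: (1,1) in TLB -> HIT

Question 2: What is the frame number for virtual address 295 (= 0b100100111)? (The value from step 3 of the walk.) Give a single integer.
vaddr = 295: l1_idx=4, l2_idx=2
L1[4] = 0; L2[0][2] = 60

Answer: 60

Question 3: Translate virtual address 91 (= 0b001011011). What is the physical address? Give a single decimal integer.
Answer: 827

Derivation:
vaddr = 91 = 0b001011011
Split: l1_idx=1, l2_idx=1, offset=11
L1[1] = 2
L2[2][1] = 51
paddr = 51 * 16 + 11 = 827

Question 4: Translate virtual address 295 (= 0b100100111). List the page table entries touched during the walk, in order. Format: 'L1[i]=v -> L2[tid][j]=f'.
Answer: L1[4]=0 -> L2[0][2]=60

Derivation:
vaddr = 295 = 0b100100111
Split: l1_idx=4, l2_idx=2, offset=7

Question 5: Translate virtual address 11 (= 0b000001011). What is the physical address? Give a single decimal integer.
vaddr = 11 = 0b000001011
Split: l1_idx=0, l2_idx=0, offset=11
L1[0] = 3
L2[3][0] = 45
paddr = 45 * 16 + 11 = 731

Answer: 731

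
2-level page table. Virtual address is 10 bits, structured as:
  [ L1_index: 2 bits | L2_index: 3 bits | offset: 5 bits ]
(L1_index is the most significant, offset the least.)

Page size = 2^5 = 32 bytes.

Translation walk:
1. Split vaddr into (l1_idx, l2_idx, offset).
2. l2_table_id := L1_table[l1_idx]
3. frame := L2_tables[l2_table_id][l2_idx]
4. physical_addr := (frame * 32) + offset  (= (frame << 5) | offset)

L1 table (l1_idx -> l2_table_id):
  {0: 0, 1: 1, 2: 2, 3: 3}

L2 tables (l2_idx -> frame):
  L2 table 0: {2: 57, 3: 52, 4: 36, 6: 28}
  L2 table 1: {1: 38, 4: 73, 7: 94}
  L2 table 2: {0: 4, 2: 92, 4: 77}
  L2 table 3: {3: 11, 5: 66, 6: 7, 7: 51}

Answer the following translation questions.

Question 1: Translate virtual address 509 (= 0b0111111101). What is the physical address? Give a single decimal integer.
Answer: 3037

Derivation:
vaddr = 509 = 0b0111111101
Split: l1_idx=1, l2_idx=7, offset=29
L1[1] = 1
L2[1][7] = 94
paddr = 94 * 32 + 29 = 3037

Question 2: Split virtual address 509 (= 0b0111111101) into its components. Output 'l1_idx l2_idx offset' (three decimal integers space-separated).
vaddr = 509 = 0b0111111101
  top 2 bits -> l1_idx = 1
  next 3 bits -> l2_idx = 7
  bottom 5 bits -> offset = 29

Answer: 1 7 29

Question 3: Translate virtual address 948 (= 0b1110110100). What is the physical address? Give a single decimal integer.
Answer: 2132

Derivation:
vaddr = 948 = 0b1110110100
Split: l1_idx=3, l2_idx=5, offset=20
L1[3] = 3
L2[3][5] = 66
paddr = 66 * 32 + 20 = 2132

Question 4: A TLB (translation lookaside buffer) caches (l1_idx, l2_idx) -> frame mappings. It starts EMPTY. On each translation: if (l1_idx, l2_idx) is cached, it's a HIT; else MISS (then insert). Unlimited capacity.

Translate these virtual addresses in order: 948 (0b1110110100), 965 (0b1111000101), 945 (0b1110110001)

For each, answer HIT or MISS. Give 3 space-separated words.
Answer: MISS MISS HIT

Derivation:
vaddr=948: (3,5) not in TLB -> MISS, insert
vaddr=965: (3,6) not in TLB -> MISS, insert
vaddr=945: (3,5) in TLB -> HIT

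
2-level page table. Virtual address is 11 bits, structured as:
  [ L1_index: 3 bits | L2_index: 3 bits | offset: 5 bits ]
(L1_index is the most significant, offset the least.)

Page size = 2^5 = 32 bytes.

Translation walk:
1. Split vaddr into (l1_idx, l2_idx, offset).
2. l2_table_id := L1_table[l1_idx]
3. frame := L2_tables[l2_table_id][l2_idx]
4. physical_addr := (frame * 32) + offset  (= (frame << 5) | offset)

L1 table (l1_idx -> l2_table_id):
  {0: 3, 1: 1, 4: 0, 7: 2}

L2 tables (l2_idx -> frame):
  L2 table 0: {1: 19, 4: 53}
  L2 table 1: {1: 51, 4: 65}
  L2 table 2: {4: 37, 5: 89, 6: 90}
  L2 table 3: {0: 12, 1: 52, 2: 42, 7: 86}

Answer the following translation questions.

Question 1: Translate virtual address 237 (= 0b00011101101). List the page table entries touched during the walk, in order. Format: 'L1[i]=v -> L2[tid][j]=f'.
vaddr = 237 = 0b00011101101
Split: l1_idx=0, l2_idx=7, offset=13

Answer: L1[0]=3 -> L2[3][7]=86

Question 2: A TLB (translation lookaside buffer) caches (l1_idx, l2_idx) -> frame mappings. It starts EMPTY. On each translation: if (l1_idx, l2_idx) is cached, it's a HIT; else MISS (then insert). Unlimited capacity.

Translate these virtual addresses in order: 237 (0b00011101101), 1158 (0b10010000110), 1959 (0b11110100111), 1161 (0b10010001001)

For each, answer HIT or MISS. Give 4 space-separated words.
Answer: MISS MISS MISS HIT

Derivation:
vaddr=237: (0,7) not in TLB -> MISS, insert
vaddr=1158: (4,4) not in TLB -> MISS, insert
vaddr=1959: (7,5) not in TLB -> MISS, insert
vaddr=1161: (4,4) in TLB -> HIT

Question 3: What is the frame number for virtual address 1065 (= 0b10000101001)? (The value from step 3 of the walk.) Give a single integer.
vaddr = 1065: l1_idx=4, l2_idx=1
L1[4] = 0; L2[0][1] = 19

Answer: 19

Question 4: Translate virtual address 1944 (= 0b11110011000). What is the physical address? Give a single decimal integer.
vaddr = 1944 = 0b11110011000
Split: l1_idx=7, l2_idx=4, offset=24
L1[7] = 2
L2[2][4] = 37
paddr = 37 * 32 + 24 = 1208

Answer: 1208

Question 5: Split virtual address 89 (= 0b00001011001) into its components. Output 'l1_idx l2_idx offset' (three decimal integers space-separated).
Answer: 0 2 25

Derivation:
vaddr = 89 = 0b00001011001
  top 3 bits -> l1_idx = 0
  next 3 bits -> l2_idx = 2
  bottom 5 bits -> offset = 25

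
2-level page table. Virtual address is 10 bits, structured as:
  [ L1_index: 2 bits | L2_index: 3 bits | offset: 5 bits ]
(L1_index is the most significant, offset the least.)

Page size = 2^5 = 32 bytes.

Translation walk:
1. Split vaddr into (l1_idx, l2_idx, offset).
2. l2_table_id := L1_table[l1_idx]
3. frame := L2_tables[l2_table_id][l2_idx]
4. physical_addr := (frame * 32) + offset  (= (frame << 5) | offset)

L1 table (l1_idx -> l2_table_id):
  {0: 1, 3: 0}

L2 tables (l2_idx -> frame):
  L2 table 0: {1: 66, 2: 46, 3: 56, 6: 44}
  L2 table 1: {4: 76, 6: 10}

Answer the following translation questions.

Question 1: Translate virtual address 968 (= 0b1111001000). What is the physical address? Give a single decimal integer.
vaddr = 968 = 0b1111001000
Split: l1_idx=3, l2_idx=6, offset=8
L1[3] = 0
L2[0][6] = 44
paddr = 44 * 32 + 8 = 1416

Answer: 1416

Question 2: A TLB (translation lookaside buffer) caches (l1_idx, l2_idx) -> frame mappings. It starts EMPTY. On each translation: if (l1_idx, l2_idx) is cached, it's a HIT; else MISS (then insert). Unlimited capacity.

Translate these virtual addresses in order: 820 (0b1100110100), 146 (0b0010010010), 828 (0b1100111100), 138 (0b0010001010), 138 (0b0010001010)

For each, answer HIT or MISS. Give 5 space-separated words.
Answer: MISS MISS HIT HIT HIT

Derivation:
vaddr=820: (3,1) not in TLB -> MISS, insert
vaddr=146: (0,4) not in TLB -> MISS, insert
vaddr=828: (3,1) in TLB -> HIT
vaddr=138: (0,4) in TLB -> HIT
vaddr=138: (0,4) in TLB -> HIT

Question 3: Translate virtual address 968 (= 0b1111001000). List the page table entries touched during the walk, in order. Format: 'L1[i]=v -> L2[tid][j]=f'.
Answer: L1[3]=0 -> L2[0][6]=44

Derivation:
vaddr = 968 = 0b1111001000
Split: l1_idx=3, l2_idx=6, offset=8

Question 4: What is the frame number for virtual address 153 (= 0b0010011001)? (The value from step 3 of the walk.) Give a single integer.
vaddr = 153: l1_idx=0, l2_idx=4
L1[0] = 1; L2[1][4] = 76

Answer: 76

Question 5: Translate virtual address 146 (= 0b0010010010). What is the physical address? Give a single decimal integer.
vaddr = 146 = 0b0010010010
Split: l1_idx=0, l2_idx=4, offset=18
L1[0] = 1
L2[1][4] = 76
paddr = 76 * 32 + 18 = 2450

Answer: 2450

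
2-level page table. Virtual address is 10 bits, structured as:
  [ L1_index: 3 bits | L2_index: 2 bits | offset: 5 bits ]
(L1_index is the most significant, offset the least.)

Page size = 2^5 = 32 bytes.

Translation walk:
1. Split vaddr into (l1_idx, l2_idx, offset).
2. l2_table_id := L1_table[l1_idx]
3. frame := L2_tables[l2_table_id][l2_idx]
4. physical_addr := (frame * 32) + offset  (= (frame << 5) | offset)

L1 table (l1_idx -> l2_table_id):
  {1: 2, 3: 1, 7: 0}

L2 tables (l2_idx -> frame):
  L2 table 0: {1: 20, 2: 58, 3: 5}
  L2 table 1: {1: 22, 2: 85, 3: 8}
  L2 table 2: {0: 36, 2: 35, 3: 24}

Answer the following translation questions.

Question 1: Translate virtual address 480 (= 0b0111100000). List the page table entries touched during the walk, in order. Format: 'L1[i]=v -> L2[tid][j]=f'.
Answer: L1[3]=1 -> L2[1][3]=8

Derivation:
vaddr = 480 = 0b0111100000
Split: l1_idx=3, l2_idx=3, offset=0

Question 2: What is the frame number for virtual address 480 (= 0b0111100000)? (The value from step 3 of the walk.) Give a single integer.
vaddr = 480: l1_idx=3, l2_idx=3
L1[3] = 1; L2[1][3] = 8

Answer: 8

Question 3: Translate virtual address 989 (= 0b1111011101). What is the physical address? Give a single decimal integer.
Answer: 1885

Derivation:
vaddr = 989 = 0b1111011101
Split: l1_idx=7, l2_idx=2, offset=29
L1[7] = 0
L2[0][2] = 58
paddr = 58 * 32 + 29 = 1885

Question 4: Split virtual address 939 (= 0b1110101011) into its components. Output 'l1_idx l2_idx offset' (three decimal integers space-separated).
Answer: 7 1 11

Derivation:
vaddr = 939 = 0b1110101011
  top 3 bits -> l1_idx = 7
  next 2 bits -> l2_idx = 1
  bottom 5 bits -> offset = 11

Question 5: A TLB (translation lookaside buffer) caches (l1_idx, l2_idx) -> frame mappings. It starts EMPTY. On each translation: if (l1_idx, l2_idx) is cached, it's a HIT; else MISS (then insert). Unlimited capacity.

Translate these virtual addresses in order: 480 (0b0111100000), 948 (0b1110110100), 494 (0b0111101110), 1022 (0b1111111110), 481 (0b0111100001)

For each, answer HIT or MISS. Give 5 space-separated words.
Answer: MISS MISS HIT MISS HIT

Derivation:
vaddr=480: (3,3) not in TLB -> MISS, insert
vaddr=948: (7,1) not in TLB -> MISS, insert
vaddr=494: (3,3) in TLB -> HIT
vaddr=1022: (7,3) not in TLB -> MISS, insert
vaddr=481: (3,3) in TLB -> HIT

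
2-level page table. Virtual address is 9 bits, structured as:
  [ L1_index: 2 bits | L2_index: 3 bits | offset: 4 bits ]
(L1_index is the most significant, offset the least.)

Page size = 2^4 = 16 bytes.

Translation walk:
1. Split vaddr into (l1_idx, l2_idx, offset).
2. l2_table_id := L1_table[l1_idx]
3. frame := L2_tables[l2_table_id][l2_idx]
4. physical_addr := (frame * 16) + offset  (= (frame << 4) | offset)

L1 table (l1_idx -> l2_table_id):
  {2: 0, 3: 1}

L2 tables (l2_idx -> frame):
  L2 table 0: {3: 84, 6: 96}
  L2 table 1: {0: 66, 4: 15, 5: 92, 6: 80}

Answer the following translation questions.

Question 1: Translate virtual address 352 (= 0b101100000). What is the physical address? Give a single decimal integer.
vaddr = 352 = 0b101100000
Split: l1_idx=2, l2_idx=6, offset=0
L1[2] = 0
L2[0][6] = 96
paddr = 96 * 16 + 0 = 1536

Answer: 1536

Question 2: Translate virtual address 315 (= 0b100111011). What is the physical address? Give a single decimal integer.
vaddr = 315 = 0b100111011
Split: l1_idx=2, l2_idx=3, offset=11
L1[2] = 0
L2[0][3] = 84
paddr = 84 * 16 + 11 = 1355

Answer: 1355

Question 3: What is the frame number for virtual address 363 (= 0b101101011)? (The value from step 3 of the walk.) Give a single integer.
Answer: 96

Derivation:
vaddr = 363: l1_idx=2, l2_idx=6
L1[2] = 0; L2[0][6] = 96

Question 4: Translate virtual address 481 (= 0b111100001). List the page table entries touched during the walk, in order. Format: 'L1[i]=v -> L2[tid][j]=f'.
Answer: L1[3]=1 -> L2[1][6]=80

Derivation:
vaddr = 481 = 0b111100001
Split: l1_idx=3, l2_idx=6, offset=1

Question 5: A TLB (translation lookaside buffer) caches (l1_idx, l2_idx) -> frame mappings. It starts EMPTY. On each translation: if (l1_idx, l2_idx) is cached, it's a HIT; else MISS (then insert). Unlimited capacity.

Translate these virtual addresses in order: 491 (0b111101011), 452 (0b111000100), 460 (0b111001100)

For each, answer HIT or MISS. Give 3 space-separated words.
Answer: MISS MISS HIT

Derivation:
vaddr=491: (3,6) not in TLB -> MISS, insert
vaddr=452: (3,4) not in TLB -> MISS, insert
vaddr=460: (3,4) in TLB -> HIT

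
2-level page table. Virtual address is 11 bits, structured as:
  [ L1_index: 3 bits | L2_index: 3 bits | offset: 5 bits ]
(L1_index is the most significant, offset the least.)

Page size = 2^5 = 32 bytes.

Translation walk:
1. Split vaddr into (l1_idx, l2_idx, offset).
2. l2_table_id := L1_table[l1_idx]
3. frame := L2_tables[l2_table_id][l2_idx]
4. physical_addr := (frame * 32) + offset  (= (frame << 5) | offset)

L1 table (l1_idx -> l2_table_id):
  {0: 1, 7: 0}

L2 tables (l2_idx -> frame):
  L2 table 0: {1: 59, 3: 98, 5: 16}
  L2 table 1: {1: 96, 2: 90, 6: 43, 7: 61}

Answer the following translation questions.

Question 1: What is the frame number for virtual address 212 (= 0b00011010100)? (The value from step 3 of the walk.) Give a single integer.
vaddr = 212: l1_idx=0, l2_idx=6
L1[0] = 1; L2[1][6] = 43

Answer: 43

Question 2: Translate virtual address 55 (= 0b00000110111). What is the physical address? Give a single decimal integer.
vaddr = 55 = 0b00000110111
Split: l1_idx=0, l2_idx=1, offset=23
L1[0] = 1
L2[1][1] = 96
paddr = 96 * 32 + 23 = 3095

Answer: 3095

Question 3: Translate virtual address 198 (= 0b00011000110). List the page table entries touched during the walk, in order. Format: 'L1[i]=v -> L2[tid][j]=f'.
vaddr = 198 = 0b00011000110
Split: l1_idx=0, l2_idx=6, offset=6

Answer: L1[0]=1 -> L2[1][6]=43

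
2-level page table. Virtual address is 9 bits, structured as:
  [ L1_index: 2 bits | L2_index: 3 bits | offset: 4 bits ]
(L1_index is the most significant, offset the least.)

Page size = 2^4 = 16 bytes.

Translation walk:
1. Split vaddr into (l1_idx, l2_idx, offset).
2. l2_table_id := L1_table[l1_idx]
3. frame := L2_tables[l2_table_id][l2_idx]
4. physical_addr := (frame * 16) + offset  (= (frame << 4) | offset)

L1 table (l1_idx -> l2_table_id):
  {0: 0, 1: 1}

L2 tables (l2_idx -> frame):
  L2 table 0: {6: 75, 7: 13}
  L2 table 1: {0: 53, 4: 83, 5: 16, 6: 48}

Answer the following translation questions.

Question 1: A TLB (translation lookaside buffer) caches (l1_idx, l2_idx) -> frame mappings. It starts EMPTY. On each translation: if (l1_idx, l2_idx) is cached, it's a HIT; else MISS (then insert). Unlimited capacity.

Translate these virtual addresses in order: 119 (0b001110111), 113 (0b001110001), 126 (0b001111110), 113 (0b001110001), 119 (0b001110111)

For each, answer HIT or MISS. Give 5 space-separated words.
Answer: MISS HIT HIT HIT HIT

Derivation:
vaddr=119: (0,7) not in TLB -> MISS, insert
vaddr=113: (0,7) in TLB -> HIT
vaddr=126: (0,7) in TLB -> HIT
vaddr=113: (0,7) in TLB -> HIT
vaddr=119: (0,7) in TLB -> HIT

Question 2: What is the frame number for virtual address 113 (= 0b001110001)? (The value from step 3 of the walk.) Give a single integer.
Answer: 13

Derivation:
vaddr = 113: l1_idx=0, l2_idx=7
L1[0] = 0; L2[0][7] = 13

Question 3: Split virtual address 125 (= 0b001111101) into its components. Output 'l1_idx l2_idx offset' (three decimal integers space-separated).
Answer: 0 7 13

Derivation:
vaddr = 125 = 0b001111101
  top 2 bits -> l1_idx = 0
  next 3 bits -> l2_idx = 7
  bottom 4 bits -> offset = 13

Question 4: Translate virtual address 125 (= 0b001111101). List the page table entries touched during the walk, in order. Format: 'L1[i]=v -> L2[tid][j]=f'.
Answer: L1[0]=0 -> L2[0][7]=13

Derivation:
vaddr = 125 = 0b001111101
Split: l1_idx=0, l2_idx=7, offset=13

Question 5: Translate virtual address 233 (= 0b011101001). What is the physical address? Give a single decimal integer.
Answer: 777

Derivation:
vaddr = 233 = 0b011101001
Split: l1_idx=1, l2_idx=6, offset=9
L1[1] = 1
L2[1][6] = 48
paddr = 48 * 16 + 9 = 777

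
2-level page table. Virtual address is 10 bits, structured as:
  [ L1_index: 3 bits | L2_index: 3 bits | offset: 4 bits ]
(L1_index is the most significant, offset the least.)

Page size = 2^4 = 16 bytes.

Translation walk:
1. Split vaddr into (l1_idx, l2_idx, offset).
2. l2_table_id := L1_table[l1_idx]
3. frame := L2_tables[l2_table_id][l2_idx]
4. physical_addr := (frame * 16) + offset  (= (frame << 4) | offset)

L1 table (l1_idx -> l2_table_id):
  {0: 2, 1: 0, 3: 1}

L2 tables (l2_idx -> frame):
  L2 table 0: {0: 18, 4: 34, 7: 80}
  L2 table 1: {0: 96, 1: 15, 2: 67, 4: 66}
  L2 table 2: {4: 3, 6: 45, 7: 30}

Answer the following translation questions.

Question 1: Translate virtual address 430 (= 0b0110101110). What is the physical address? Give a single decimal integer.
vaddr = 430 = 0b0110101110
Split: l1_idx=3, l2_idx=2, offset=14
L1[3] = 1
L2[1][2] = 67
paddr = 67 * 16 + 14 = 1086

Answer: 1086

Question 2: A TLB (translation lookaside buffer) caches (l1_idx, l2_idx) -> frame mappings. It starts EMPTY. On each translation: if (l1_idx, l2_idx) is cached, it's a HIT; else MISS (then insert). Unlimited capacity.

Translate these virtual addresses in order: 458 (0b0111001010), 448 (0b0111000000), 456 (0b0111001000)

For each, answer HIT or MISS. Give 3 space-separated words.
Answer: MISS HIT HIT

Derivation:
vaddr=458: (3,4) not in TLB -> MISS, insert
vaddr=448: (3,4) in TLB -> HIT
vaddr=456: (3,4) in TLB -> HIT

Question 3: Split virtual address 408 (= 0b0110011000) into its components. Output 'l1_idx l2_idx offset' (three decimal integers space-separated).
vaddr = 408 = 0b0110011000
  top 3 bits -> l1_idx = 3
  next 3 bits -> l2_idx = 1
  bottom 4 bits -> offset = 8

Answer: 3 1 8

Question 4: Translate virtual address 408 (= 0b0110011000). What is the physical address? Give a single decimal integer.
vaddr = 408 = 0b0110011000
Split: l1_idx=3, l2_idx=1, offset=8
L1[3] = 1
L2[1][1] = 15
paddr = 15 * 16 + 8 = 248

Answer: 248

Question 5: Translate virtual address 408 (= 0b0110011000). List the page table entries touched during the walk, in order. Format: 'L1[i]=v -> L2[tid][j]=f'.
Answer: L1[3]=1 -> L2[1][1]=15

Derivation:
vaddr = 408 = 0b0110011000
Split: l1_idx=3, l2_idx=1, offset=8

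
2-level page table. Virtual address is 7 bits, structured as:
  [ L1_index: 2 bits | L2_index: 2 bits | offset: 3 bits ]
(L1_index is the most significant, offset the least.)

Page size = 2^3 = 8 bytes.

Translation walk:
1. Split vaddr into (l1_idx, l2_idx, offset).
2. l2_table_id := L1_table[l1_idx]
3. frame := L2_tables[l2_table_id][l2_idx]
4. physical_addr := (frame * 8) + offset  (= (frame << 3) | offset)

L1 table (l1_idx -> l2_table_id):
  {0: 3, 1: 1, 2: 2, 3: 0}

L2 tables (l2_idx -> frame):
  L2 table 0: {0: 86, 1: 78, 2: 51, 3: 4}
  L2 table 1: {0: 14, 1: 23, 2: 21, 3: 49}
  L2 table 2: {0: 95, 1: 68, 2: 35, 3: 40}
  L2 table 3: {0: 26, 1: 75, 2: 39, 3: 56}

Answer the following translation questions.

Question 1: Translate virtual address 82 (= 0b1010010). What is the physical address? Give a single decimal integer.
Answer: 282

Derivation:
vaddr = 82 = 0b1010010
Split: l1_idx=2, l2_idx=2, offset=2
L1[2] = 2
L2[2][2] = 35
paddr = 35 * 8 + 2 = 282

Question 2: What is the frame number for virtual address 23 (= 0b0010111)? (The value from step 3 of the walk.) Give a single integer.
vaddr = 23: l1_idx=0, l2_idx=2
L1[0] = 3; L2[3][2] = 39

Answer: 39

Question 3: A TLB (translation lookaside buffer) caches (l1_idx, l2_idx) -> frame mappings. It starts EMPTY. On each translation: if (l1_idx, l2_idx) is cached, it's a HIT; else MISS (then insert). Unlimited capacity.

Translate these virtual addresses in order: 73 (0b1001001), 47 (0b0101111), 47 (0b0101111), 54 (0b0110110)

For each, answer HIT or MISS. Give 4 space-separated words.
vaddr=73: (2,1) not in TLB -> MISS, insert
vaddr=47: (1,1) not in TLB -> MISS, insert
vaddr=47: (1,1) in TLB -> HIT
vaddr=54: (1,2) not in TLB -> MISS, insert

Answer: MISS MISS HIT MISS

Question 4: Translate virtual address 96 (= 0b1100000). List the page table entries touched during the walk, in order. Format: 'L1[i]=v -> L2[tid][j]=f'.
Answer: L1[3]=0 -> L2[0][0]=86

Derivation:
vaddr = 96 = 0b1100000
Split: l1_idx=3, l2_idx=0, offset=0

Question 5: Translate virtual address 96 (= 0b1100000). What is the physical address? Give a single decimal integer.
vaddr = 96 = 0b1100000
Split: l1_idx=3, l2_idx=0, offset=0
L1[3] = 0
L2[0][0] = 86
paddr = 86 * 8 + 0 = 688

Answer: 688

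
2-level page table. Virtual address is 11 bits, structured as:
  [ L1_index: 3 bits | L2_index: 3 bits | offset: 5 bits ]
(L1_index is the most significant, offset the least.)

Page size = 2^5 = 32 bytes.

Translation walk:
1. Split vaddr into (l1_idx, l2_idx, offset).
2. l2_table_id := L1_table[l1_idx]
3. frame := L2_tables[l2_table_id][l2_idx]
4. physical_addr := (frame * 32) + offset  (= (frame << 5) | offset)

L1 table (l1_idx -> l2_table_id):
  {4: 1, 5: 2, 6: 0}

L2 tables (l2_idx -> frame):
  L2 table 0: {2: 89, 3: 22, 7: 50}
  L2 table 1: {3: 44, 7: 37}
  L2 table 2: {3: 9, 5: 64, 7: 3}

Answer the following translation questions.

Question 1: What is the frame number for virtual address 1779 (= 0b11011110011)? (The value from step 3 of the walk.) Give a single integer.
vaddr = 1779: l1_idx=6, l2_idx=7
L1[6] = 0; L2[0][7] = 50

Answer: 50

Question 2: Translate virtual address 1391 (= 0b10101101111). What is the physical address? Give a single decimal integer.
vaddr = 1391 = 0b10101101111
Split: l1_idx=5, l2_idx=3, offset=15
L1[5] = 2
L2[2][3] = 9
paddr = 9 * 32 + 15 = 303

Answer: 303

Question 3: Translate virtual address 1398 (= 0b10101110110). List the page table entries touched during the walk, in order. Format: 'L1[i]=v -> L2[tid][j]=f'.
vaddr = 1398 = 0b10101110110
Split: l1_idx=5, l2_idx=3, offset=22

Answer: L1[5]=2 -> L2[2][3]=9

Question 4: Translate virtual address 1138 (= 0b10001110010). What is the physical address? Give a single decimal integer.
vaddr = 1138 = 0b10001110010
Split: l1_idx=4, l2_idx=3, offset=18
L1[4] = 1
L2[1][3] = 44
paddr = 44 * 32 + 18 = 1426

Answer: 1426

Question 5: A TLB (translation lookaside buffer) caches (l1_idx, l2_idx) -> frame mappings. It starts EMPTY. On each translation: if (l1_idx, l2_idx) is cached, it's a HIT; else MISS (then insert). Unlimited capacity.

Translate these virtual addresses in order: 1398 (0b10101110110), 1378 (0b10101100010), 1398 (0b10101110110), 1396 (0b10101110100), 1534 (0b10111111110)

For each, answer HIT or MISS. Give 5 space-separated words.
Answer: MISS HIT HIT HIT MISS

Derivation:
vaddr=1398: (5,3) not in TLB -> MISS, insert
vaddr=1378: (5,3) in TLB -> HIT
vaddr=1398: (5,3) in TLB -> HIT
vaddr=1396: (5,3) in TLB -> HIT
vaddr=1534: (5,7) not in TLB -> MISS, insert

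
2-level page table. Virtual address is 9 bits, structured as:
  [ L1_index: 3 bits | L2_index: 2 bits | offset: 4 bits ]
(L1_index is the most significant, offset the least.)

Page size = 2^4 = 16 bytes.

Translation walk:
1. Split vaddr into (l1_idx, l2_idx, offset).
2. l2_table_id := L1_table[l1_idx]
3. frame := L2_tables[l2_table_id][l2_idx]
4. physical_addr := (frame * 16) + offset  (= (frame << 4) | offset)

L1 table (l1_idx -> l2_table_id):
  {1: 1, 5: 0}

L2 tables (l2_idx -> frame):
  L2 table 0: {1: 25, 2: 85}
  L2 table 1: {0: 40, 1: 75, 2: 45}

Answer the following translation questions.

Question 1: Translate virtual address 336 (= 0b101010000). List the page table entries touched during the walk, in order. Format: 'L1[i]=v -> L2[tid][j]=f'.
vaddr = 336 = 0b101010000
Split: l1_idx=5, l2_idx=1, offset=0

Answer: L1[5]=0 -> L2[0][1]=25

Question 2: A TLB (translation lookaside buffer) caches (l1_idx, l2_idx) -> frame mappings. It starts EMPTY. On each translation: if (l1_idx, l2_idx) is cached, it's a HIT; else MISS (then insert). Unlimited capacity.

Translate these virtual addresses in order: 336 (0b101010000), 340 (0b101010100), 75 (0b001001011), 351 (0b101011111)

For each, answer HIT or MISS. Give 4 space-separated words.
vaddr=336: (5,1) not in TLB -> MISS, insert
vaddr=340: (5,1) in TLB -> HIT
vaddr=75: (1,0) not in TLB -> MISS, insert
vaddr=351: (5,1) in TLB -> HIT

Answer: MISS HIT MISS HIT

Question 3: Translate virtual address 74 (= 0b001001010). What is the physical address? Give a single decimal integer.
Answer: 650

Derivation:
vaddr = 74 = 0b001001010
Split: l1_idx=1, l2_idx=0, offset=10
L1[1] = 1
L2[1][0] = 40
paddr = 40 * 16 + 10 = 650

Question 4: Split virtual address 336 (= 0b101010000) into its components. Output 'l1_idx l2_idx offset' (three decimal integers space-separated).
Answer: 5 1 0

Derivation:
vaddr = 336 = 0b101010000
  top 3 bits -> l1_idx = 5
  next 2 bits -> l2_idx = 1
  bottom 4 bits -> offset = 0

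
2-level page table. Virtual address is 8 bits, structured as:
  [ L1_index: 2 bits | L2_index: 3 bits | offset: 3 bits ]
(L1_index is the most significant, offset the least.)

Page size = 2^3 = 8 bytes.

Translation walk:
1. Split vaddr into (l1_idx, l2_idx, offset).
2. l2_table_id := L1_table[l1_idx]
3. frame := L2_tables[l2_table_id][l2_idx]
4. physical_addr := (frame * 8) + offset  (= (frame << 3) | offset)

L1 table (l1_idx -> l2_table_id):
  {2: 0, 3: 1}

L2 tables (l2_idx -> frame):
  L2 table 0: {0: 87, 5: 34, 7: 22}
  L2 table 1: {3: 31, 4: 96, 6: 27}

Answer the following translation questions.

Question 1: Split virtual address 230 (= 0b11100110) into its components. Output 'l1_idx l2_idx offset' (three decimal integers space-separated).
Answer: 3 4 6

Derivation:
vaddr = 230 = 0b11100110
  top 2 bits -> l1_idx = 3
  next 3 bits -> l2_idx = 4
  bottom 3 bits -> offset = 6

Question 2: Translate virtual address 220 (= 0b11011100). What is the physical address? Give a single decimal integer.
Answer: 252

Derivation:
vaddr = 220 = 0b11011100
Split: l1_idx=3, l2_idx=3, offset=4
L1[3] = 1
L2[1][3] = 31
paddr = 31 * 8 + 4 = 252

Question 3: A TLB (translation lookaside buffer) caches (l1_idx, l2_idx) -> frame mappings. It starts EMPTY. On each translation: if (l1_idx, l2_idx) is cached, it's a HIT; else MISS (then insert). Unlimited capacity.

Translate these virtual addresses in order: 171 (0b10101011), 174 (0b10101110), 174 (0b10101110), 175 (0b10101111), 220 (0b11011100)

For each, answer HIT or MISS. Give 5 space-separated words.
vaddr=171: (2,5) not in TLB -> MISS, insert
vaddr=174: (2,5) in TLB -> HIT
vaddr=174: (2,5) in TLB -> HIT
vaddr=175: (2,5) in TLB -> HIT
vaddr=220: (3,3) not in TLB -> MISS, insert

Answer: MISS HIT HIT HIT MISS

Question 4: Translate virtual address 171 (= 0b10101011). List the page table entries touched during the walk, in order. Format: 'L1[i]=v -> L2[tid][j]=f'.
Answer: L1[2]=0 -> L2[0][5]=34

Derivation:
vaddr = 171 = 0b10101011
Split: l1_idx=2, l2_idx=5, offset=3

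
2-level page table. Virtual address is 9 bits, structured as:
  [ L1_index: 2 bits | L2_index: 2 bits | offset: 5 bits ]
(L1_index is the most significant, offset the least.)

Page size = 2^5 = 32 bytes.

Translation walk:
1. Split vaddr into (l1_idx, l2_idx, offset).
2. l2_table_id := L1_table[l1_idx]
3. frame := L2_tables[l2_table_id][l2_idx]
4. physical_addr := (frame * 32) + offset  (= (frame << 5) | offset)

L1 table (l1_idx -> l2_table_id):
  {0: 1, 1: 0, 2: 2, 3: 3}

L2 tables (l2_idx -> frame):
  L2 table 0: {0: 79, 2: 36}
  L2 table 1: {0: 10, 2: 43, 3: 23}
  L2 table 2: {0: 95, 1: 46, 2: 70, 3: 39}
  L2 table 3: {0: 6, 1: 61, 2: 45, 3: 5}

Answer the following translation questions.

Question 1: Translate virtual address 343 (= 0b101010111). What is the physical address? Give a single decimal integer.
Answer: 2263

Derivation:
vaddr = 343 = 0b101010111
Split: l1_idx=2, l2_idx=2, offset=23
L1[2] = 2
L2[2][2] = 70
paddr = 70 * 32 + 23 = 2263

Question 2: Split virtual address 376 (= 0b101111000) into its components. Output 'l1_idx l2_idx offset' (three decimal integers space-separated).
vaddr = 376 = 0b101111000
  top 2 bits -> l1_idx = 2
  next 2 bits -> l2_idx = 3
  bottom 5 bits -> offset = 24

Answer: 2 3 24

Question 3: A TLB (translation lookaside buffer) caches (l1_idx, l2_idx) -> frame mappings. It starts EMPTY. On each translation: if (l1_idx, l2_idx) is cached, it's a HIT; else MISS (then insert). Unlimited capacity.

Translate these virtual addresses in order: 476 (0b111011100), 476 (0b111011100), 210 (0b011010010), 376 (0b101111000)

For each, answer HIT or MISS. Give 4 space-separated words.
Answer: MISS HIT MISS MISS

Derivation:
vaddr=476: (3,2) not in TLB -> MISS, insert
vaddr=476: (3,2) in TLB -> HIT
vaddr=210: (1,2) not in TLB -> MISS, insert
vaddr=376: (2,3) not in TLB -> MISS, insert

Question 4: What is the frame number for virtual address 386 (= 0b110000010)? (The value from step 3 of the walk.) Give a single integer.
Answer: 6

Derivation:
vaddr = 386: l1_idx=3, l2_idx=0
L1[3] = 3; L2[3][0] = 6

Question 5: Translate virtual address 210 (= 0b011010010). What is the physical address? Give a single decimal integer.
Answer: 1170

Derivation:
vaddr = 210 = 0b011010010
Split: l1_idx=1, l2_idx=2, offset=18
L1[1] = 0
L2[0][2] = 36
paddr = 36 * 32 + 18 = 1170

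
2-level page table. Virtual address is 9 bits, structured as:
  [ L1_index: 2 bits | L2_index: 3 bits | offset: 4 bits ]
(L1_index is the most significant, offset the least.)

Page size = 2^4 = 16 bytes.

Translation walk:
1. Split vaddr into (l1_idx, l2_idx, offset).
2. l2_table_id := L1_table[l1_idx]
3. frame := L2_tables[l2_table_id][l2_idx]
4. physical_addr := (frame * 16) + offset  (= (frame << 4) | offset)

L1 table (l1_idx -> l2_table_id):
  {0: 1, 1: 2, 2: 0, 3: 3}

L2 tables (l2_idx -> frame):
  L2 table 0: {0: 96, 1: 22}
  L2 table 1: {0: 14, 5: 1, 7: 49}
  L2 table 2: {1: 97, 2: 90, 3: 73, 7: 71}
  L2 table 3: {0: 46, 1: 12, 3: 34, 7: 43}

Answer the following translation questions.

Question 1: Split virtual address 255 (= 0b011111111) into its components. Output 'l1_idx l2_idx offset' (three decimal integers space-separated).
Answer: 1 7 15

Derivation:
vaddr = 255 = 0b011111111
  top 2 bits -> l1_idx = 1
  next 3 bits -> l2_idx = 7
  bottom 4 bits -> offset = 15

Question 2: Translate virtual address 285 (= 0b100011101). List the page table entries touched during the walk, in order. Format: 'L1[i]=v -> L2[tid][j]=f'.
vaddr = 285 = 0b100011101
Split: l1_idx=2, l2_idx=1, offset=13

Answer: L1[2]=0 -> L2[0][1]=22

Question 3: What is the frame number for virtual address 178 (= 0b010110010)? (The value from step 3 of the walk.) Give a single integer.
vaddr = 178: l1_idx=1, l2_idx=3
L1[1] = 2; L2[2][3] = 73

Answer: 73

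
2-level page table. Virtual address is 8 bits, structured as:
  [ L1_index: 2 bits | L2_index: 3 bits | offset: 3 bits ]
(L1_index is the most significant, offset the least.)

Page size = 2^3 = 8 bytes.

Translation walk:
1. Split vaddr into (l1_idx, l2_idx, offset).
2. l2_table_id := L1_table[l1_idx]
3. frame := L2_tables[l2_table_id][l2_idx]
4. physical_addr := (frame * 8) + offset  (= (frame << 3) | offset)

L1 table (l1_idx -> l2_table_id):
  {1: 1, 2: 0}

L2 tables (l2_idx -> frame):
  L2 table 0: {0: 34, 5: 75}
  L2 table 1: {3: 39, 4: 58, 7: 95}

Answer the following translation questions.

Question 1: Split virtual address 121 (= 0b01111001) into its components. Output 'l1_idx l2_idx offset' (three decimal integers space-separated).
vaddr = 121 = 0b01111001
  top 2 bits -> l1_idx = 1
  next 3 bits -> l2_idx = 7
  bottom 3 bits -> offset = 1

Answer: 1 7 1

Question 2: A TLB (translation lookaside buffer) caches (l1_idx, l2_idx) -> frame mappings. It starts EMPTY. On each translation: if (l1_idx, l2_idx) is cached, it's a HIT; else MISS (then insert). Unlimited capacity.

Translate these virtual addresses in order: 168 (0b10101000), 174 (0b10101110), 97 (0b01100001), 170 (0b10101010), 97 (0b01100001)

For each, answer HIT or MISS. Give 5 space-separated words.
Answer: MISS HIT MISS HIT HIT

Derivation:
vaddr=168: (2,5) not in TLB -> MISS, insert
vaddr=174: (2,5) in TLB -> HIT
vaddr=97: (1,4) not in TLB -> MISS, insert
vaddr=170: (2,5) in TLB -> HIT
vaddr=97: (1,4) in TLB -> HIT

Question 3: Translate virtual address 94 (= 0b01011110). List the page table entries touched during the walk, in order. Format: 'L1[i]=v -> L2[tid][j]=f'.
vaddr = 94 = 0b01011110
Split: l1_idx=1, l2_idx=3, offset=6

Answer: L1[1]=1 -> L2[1][3]=39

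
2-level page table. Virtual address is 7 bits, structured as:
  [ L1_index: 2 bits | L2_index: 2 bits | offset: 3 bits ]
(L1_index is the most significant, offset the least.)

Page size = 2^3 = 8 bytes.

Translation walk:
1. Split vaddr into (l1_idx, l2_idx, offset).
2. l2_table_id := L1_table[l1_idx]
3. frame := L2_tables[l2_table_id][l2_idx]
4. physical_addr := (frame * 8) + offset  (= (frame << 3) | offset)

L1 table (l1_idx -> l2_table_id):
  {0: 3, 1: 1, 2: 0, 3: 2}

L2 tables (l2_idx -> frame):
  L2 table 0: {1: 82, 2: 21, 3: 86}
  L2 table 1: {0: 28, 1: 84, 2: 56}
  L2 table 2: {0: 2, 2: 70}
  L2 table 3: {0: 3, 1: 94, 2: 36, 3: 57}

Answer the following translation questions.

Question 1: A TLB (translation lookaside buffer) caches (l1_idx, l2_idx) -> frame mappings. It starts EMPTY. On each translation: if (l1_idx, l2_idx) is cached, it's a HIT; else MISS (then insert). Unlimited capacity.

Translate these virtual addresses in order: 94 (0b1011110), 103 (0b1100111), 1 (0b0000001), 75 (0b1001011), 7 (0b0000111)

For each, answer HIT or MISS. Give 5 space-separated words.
vaddr=94: (2,3) not in TLB -> MISS, insert
vaddr=103: (3,0) not in TLB -> MISS, insert
vaddr=1: (0,0) not in TLB -> MISS, insert
vaddr=75: (2,1) not in TLB -> MISS, insert
vaddr=7: (0,0) in TLB -> HIT

Answer: MISS MISS MISS MISS HIT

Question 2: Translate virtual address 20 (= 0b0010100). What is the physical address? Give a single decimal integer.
Answer: 292

Derivation:
vaddr = 20 = 0b0010100
Split: l1_idx=0, l2_idx=2, offset=4
L1[0] = 3
L2[3][2] = 36
paddr = 36 * 8 + 4 = 292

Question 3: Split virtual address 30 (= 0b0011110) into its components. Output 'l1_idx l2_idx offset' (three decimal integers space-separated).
vaddr = 30 = 0b0011110
  top 2 bits -> l1_idx = 0
  next 2 bits -> l2_idx = 3
  bottom 3 bits -> offset = 6

Answer: 0 3 6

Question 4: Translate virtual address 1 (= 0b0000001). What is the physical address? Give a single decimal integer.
Answer: 25

Derivation:
vaddr = 1 = 0b0000001
Split: l1_idx=0, l2_idx=0, offset=1
L1[0] = 3
L2[3][0] = 3
paddr = 3 * 8 + 1 = 25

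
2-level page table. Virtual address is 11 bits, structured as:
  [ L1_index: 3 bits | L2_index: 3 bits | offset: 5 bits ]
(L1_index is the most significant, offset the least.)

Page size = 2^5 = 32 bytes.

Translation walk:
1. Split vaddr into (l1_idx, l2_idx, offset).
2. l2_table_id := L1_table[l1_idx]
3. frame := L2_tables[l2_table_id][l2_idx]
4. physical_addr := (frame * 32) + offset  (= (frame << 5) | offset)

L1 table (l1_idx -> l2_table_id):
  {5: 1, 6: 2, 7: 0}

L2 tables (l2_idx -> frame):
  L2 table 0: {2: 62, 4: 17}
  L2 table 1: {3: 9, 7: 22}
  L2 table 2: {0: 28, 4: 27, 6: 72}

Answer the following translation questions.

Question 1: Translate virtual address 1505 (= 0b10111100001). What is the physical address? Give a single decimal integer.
Answer: 705

Derivation:
vaddr = 1505 = 0b10111100001
Split: l1_idx=5, l2_idx=7, offset=1
L1[5] = 1
L2[1][7] = 22
paddr = 22 * 32 + 1 = 705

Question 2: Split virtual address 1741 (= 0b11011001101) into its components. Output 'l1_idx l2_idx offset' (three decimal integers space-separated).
Answer: 6 6 13

Derivation:
vaddr = 1741 = 0b11011001101
  top 3 bits -> l1_idx = 6
  next 3 bits -> l2_idx = 6
  bottom 5 bits -> offset = 13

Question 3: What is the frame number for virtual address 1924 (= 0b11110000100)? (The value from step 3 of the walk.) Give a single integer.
vaddr = 1924: l1_idx=7, l2_idx=4
L1[7] = 0; L2[0][4] = 17

Answer: 17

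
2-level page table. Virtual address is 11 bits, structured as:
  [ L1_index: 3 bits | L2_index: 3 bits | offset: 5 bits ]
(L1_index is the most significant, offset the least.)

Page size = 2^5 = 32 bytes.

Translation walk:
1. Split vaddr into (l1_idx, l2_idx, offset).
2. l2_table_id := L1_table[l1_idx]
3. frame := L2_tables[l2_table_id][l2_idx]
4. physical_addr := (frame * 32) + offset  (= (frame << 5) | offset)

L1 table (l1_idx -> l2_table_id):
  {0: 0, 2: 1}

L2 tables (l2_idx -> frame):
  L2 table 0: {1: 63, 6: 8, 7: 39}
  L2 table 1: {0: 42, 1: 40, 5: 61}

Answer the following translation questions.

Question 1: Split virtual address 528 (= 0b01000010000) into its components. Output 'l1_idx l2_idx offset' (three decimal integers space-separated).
Answer: 2 0 16

Derivation:
vaddr = 528 = 0b01000010000
  top 3 bits -> l1_idx = 2
  next 3 bits -> l2_idx = 0
  bottom 5 bits -> offset = 16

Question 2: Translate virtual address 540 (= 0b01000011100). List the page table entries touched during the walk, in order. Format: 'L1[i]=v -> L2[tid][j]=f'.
vaddr = 540 = 0b01000011100
Split: l1_idx=2, l2_idx=0, offset=28

Answer: L1[2]=1 -> L2[1][0]=42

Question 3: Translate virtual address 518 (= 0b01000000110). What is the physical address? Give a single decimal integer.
vaddr = 518 = 0b01000000110
Split: l1_idx=2, l2_idx=0, offset=6
L1[2] = 1
L2[1][0] = 42
paddr = 42 * 32 + 6 = 1350

Answer: 1350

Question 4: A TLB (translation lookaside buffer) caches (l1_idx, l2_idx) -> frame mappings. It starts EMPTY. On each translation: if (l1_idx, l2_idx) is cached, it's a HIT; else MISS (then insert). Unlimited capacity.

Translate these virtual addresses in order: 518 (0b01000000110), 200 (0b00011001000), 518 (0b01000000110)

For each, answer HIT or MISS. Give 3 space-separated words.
vaddr=518: (2,0) not in TLB -> MISS, insert
vaddr=200: (0,6) not in TLB -> MISS, insert
vaddr=518: (2,0) in TLB -> HIT

Answer: MISS MISS HIT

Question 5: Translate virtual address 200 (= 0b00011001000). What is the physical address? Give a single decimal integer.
Answer: 264

Derivation:
vaddr = 200 = 0b00011001000
Split: l1_idx=0, l2_idx=6, offset=8
L1[0] = 0
L2[0][6] = 8
paddr = 8 * 32 + 8 = 264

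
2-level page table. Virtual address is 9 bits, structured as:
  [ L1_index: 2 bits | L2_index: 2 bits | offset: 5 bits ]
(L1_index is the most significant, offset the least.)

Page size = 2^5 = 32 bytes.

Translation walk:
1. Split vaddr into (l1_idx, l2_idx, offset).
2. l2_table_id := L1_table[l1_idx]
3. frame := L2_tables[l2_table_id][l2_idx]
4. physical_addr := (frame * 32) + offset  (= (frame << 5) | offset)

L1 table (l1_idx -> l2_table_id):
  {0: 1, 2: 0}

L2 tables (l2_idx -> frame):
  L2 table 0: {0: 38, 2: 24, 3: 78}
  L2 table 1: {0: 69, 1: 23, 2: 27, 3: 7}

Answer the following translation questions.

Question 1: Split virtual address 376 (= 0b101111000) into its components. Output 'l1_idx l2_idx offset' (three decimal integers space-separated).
vaddr = 376 = 0b101111000
  top 2 bits -> l1_idx = 2
  next 2 bits -> l2_idx = 3
  bottom 5 bits -> offset = 24

Answer: 2 3 24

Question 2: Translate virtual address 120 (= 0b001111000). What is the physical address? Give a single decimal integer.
vaddr = 120 = 0b001111000
Split: l1_idx=0, l2_idx=3, offset=24
L1[0] = 1
L2[1][3] = 7
paddr = 7 * 32 + 24 = 248

Answer: 248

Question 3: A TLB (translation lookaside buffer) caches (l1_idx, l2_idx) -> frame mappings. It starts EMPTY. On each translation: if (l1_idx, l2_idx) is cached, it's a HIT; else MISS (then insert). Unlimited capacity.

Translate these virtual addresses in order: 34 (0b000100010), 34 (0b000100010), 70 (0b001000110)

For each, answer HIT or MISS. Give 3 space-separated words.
vaddr=34: (0,1) not in TLB -> MISS, insert
vaddr=34: (0,1) in TLB -> HIT
vaddr=70: (0,2) not in TLB -> MISS, insert

Answer: MISS HIT MISS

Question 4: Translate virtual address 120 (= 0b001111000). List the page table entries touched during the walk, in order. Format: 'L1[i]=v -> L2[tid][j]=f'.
Answer: L1[0]=1 -> L2[1][3]=7

Derivation:
vaddr = 120 = 0b001111000
Split: l1_idx=0, l2_idx=3, offset=24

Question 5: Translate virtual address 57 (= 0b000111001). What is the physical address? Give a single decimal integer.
vaddr = 57 = 0b000111001
Split: l1_idx=0, l2_idx=1, offset=25
L1[0] = 1
L2[1][1] = 23
paddr = 23 * 32 + 25 = 761

Answer: 761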